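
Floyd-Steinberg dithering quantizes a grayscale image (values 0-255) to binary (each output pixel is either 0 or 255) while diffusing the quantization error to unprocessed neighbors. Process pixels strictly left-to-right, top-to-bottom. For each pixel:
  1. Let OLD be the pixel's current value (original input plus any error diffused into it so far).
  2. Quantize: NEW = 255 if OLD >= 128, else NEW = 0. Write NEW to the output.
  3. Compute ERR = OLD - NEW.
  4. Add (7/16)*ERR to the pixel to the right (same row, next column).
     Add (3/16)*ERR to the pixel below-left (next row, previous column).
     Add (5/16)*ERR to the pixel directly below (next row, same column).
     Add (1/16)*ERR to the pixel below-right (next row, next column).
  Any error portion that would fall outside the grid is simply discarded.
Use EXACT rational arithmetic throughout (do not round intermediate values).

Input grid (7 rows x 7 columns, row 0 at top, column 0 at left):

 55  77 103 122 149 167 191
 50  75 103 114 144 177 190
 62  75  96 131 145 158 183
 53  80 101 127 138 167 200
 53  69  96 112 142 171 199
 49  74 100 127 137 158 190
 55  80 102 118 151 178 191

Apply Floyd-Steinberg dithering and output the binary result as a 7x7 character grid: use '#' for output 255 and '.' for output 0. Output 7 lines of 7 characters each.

Answer: ..#.###
..#.#.#
.#.#.##
...#.#.
.#.#.##
..#.#.#
.#.#.##

Derivation:
(0,0): OLD=55 → NEW=0, ERR=55
(0,1): OLD=1617/16 → NEW=0, ERR=1617/16
(0,2): OLD=37687/256 → NEW=255, ERR=-27593/256
(0,3): OLD=306561/4096 → NEW=0, ERR=306561/4096
(0,4): OLD=11910791/65536 → NEW=255, ERR=-4800889/65536
(0,5): OLD=141505969/1048576 → NEW=255, ERR=-125880911/1048576
(0,6): OLD=2323281879/16777216 → NEW=255, ERR=-1954908201/16777216
(1,0): OLD=22051/256 → NEW=0, ERR=22051/256
(1,1): OLD=261109/2048 → NEW=0, ERR=261109/2048
(1,2): OLD=9531929/65536 → NEW=255, ERR=-7179751/65536
(1,3): OLD=18084453/262144 → NEW=0, ERR=18084453/262144
(1,4): OLD=2239049551/16777216 → NEW=255, ERR=-2039140529/16777216
(1,5): OLD=8037433471/134217728 → NEW=0, ERR=8037433471/134217728
(1,6): OLD=369974842769/2147483648 → NEW=255, ERR=-177633487471/2147483648
(2,0): OLD=3696983/32768 → NEW=0, ERR=3696983/32768
(2,1): OLD=156284205/1048576 → NEW=255, ERR=-111102675/1048576
(2,2): OLD=609215175/16777216 → NEW=0, ERR=609215175/16777216
(2,3): OLD=18630569039/134217728 → NEW=255, ERR=-15594951601/134217728
(2,4): OLD=77013193471/1073741824 → NEW=0, ERR=77013193471/1073741824
(2,5): OLD=6356107598293/34359738368 → NEW=255, ERR=-2405625685547/34359738368
(2,6): OLD=71612838113571/549755813888 → NEW=255, ERR=-68574894427869/549755813888
(3,0): OLD=1147401703/16777216 → NEW=0, ERR=1147401703/16777216
(3,1): OLD=12169467611/134217728 → NEW=0, ERR=12169467611/134217728
(3,2): OLD=132722365761/1073741824 → NEW=0, ERR=132722365761/1073741824
(3,3): OLD=689282808567/4294967296 → NEW=255, ERR=-405933851913/4294967296
(3,4): OLD=54246932898279/549755813888 → NEW=0, ERR=54246932898279/549755813888
(3,5): OLD=744966040963237/4398046511104 → NEW=255, ERR=-376535819368283/4398046511104
(3,6): OLD=8387082235090043/70368744177664 → NEW=0, ERR=8387082235090043/70368744177664
(4,0): OLD=196221104297/2147483648 → NEW=0, ERR=196221104297/2147483648
(4,1): OLD=5661128698901/34359738368 → NEW=255, ERR=-3100604584939/34359738368
(4,2): OLD=45680875822939/549755813888 → NEW=0, ERR=45680875822939/549755813888
(4,3): OLD=637912766994009/4398046511104 → NEW=255, ERR=-483589093337511/4398046511104
(4,4): OLD=3615915806666555/35184372088832 → NEW=0, ERR=3615915806666555/35184372088832
(4,5): OLD=245133693930207675/1125899906842624 → NEW=255, ERR=-41970782314661445/1125899906842624
(4,6): OLD=3865643236233207693/18014398509481984 → NEW=255, ERR=-728028383684698227/18014398509481984
(5,0): OLD=33333909469455/549755813888 → NEW=0, ERR=33333909469455/549755813888
(5,1): OLD=411737556651653/4398046511104 → NEW=0, ERR=411737556651653/4398046511104
(5,2): OLD=4949313840180403/35184372088832 → NEW=255, ERR=-4022701042471757/35184372088832
(5,3): OLD=18881748263185823/281474976710656 → NEW=0, ERR=18881748263185823/281474976710656
(5,4): OLD=3325496921396496501/18014398509481984 → NEW=255, ERR=-1268174698521409419/18014398509481984
(5,5): OLD=16486388849553427749/144115188075855872 → NEW=0, ERR=16486388849553427749/144115188075855872
(5,6): OLD=519021498213811251083/2305843009213693952 → NEW=255, ERR=-68968469135680706677/2305843009213693952
(6,0): OLD=6438849978504679/70368744177664 → NEW=0, ERR=6438849978504679/70368744177664
(6,1): OLD=148213481086334611/1125899906842624 → NEW=255, ERR=-138890995158534509/1125899906842624
(6,2): OLD=553585308722992729/18014398509481984 → NEW=0, ERR=553585308722992729/18014398509481984
(6,3): OLD=19032146980936315207/144115188075855872 → NEW=255, ERR=-17717225978406932153/144115188075855872
(6,4): OLD=29070168282621788693/288230376151711744 → NEW=0, ERR=29070168282621788693/288230376151711744
(6,5): OLD=9144649653213912236361/36893488147419103232 → NEW=255, ERR=-263189824377959087799/36893488147419103232
(6,6): OLD=109607209022498286831983/590295810358705651712 → NEW=255, ERR=-40918222618971654354577/590295810358705651712
Row 0: ..#.###
Row 1: ..#.#.#
Row 2: .#.#.##
Row 3: ...#.#.
Row 4: .#.#.##
Row 5: ..#.#.#
Row 6: .#.#.##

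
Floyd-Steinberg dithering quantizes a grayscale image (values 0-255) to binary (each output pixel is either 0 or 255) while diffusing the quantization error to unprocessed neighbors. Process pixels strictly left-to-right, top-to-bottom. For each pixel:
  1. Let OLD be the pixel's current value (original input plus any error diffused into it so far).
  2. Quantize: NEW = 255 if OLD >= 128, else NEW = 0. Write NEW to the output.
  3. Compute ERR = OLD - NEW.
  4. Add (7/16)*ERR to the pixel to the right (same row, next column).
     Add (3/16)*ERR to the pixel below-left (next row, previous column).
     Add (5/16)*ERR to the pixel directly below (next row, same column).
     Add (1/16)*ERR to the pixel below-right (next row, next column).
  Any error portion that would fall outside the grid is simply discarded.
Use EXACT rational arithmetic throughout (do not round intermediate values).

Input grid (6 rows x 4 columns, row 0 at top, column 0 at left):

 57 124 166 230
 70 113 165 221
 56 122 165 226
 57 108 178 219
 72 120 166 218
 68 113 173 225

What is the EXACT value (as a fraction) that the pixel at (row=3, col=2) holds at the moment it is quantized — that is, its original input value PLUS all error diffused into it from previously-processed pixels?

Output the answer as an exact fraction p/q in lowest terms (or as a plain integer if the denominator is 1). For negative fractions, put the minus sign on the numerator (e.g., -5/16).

Answer: 395530523209/4294967296

Derivation:
(0,0): OLD=57 → NEW=0, ERR=57
(0,1): OLD=2383/16 → NEW=255, ERR=-1697/16
(0,2): OLD=30617/256 → NEW=0, ERR=30617/256
(0,3): OLD=1156399/4096 → NEW=255, ERR=111919/4096
(1,0): OLD=17389/256 → NEW=0, ERR=17389/256
(1,1): OLD=277627/2048 → NEW=255, ERR=-244613/2048
(1,2): OLD=9739543/65536 → NEW=255, ERR=-6972137/65536
(1,3): OLD=199721809/1048576 → NEW=255, ERR=-67665071/1048576
(2,0): OLD=1796729/32768 → NEW=0, ERR=1796729/32768
(2,1): OLD=97477571/1048576 → NEW=0, ERR=97477571/1048576
(2,2): OLD=320571951/2097152 → NEW=255, ERR=-214201809/2097152
(2,3): OLD=5184129875/33554432 → NEW=255, ERR=-3372250285/33554432
(3,0): OLD=1536210665/16777216 → NEW=0, ERR=1536210665/16777216
(3,1): OLD=43321791415/268435456 → NEW=255, ERR=-25129249865/268435456
(3,2): OLD=395530523209/4294967296 → NEW=0, ERR=395530523209/4294967296
Target (3,2): original=178, with diffused error = 395530523209/4294967296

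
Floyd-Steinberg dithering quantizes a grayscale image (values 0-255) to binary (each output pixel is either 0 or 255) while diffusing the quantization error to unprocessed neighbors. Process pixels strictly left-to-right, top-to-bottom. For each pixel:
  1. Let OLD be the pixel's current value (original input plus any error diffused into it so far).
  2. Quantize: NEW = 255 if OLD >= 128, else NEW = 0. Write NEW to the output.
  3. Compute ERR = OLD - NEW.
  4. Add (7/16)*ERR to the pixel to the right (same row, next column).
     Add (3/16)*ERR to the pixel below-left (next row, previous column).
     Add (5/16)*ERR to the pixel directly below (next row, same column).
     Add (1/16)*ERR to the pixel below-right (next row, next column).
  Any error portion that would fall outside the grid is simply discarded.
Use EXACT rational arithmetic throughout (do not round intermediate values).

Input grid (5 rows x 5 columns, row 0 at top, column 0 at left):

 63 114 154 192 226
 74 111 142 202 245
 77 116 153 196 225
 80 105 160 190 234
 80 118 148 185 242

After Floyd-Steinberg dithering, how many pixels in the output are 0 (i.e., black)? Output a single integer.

(0,0): OLD=63 → NEW=0, ERR=63
(0,1): OLD=2265/16 → NEW=255, ERR=-1815/16
(0,2): OLD=26719/256 → NEW=0, ERR=26719/256
(0,3): OLD=973465/4096 → NEW=255, ERR=-71015/4096
(0,4): OLD=14314031/65536 → NEW=255, ERR=-2397649/65536
(1,0): OLD=18539/256 → NEW=0, ERR=18539/256
(1,1): OLD=267757/2048 → NEW=255, ERR=-254483/2048
(1,2): OLD=7203185/65536 → NEW=0, ERR=7203185/65536
(1,3): OLD=64050141/262144 → NEW=255, ERR=-2796579/262144
(1,4): OLD=955530487/4194304 → NEW=255, ERR=-114017033/4194304
(2,0): OLD=2501247/32768 → NEW=0, ERR=2501247/32768
(2,1): OLD=142290533/1048576 → NEW=255, ERR=-125096347/1048576
(2,2): OLD=2103640175/16777216 → NEW=0, ERR=2103640175/16777216
(2,3): OLD=66919736285/268435456 → NEW=255, ERR=-1531304995/268435456
(2,4): OLD=916299359179/4294967296 → NEW=255, ERR=-178917301301/4294967296
(3,0): OLD=1367087759/16777216 → NEW=0, ERR=1367087759/16777216
(3,1): OLD=17669594211/134217728 → NEW=255, ERR=-16555926429/134217728
(3,2): OLD=587084431537/4294967296 → NEW=255, ERR=-508132228943/4294967296
(3,3): OLD=1172381319817/8589934592 → NEW=255, ERR=-1018052001143/8589934592
(3,4): OLD=23196176331597/137438953472 → NEW=255, ERR=-11850756803763/137438953472
(4,0): OLD=176814422913/2147483648 → NEW=0, ERR=176814422913/2147483648
(4,1): OLD=6760929726465/68719476736 → NEW=0, ERR=6760929726465/68719476736
(4,2): OLD=136493768321583/1099511627776 → NEW=0, ERR=136493768321583/1099511627776
(4,3): OLD=3143957501836801/17592186044416 → NEW=255, ERR=-1342049939489279/17592186044416
(4,4): OLD=49053139934804615/281474976710656 → NEW=255, ERR=-22722979126412665/281474976710656
Output grid:
  Row 0: .#.##  (2 black, running=2)
  Row 1: .#.##  (2 black, running=4)
  Row 2: .#.##  (2 black, running=6)
  Row 3: .####  (1 black, running=7)
  Row 4: ...##  (3 black, running=10)

Answer: 10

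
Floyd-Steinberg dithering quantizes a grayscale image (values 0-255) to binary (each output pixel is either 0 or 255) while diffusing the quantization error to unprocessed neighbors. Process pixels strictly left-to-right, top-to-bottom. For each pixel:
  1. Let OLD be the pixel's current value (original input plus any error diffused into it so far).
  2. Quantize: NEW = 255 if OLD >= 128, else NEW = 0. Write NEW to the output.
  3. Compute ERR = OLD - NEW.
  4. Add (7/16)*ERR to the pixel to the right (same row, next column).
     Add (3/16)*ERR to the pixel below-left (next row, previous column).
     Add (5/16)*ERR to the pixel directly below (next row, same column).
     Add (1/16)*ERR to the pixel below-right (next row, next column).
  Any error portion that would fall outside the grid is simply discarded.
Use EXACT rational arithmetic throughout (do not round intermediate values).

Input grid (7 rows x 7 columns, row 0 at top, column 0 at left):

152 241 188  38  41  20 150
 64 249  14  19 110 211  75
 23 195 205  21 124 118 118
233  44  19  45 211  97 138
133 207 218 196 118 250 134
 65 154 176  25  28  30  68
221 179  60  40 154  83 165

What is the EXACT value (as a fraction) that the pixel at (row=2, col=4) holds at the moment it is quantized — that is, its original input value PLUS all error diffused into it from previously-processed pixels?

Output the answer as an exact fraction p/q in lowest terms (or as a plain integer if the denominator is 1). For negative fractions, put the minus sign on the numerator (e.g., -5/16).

(0,0): OLD=152 → NEW=255, ERR=-103
(0,1): OLD=3135/16 → NEW=255, ERR=-945/16
(0,2): OLD=41513/256 → NEW=255, ERR=-23767/256
(0,3): OLD=-10721/4096 → NEW=0, ERR=-10721/4096
(0,4): OLD=2611929/65536 → NEW=0, ERR=2611929/65536
(0,5): OLD=39255023/1048576 → NEW=0, ERR=39255023/1048576
(0,6): OLD=2791367561/16777216 → NEW=255, ERR=-1486822519/16777216
(1,0): OLD=5309/256 → NEW=0, ERR=5309/256
(1,1): OLD=441899/2048 → NEW=255, ERR=-80341/2048
(1,2): OLD=-2382713/65536 → NEW=0, ERR=-2382713/65536
(1,3): OLD=1034427/262144 → NEW=0, ERR=1034427/262144
(1,4): OLD=2198432529/16777216 → NEW=255, ERR=-2079757551/16777216
(1,5): OLD=20715083233/134217728 → NEW=255, ERR=-13510437407/134217728
(1,6): OLD=12039953935/2147483648 → NEW=0, ERR=12039953935/2147483648
(2,0): OLD=725001/32768 → NEW=0, ERR=725001/32768
(2,1): OLD=195978739/1048576 → NEW=255, ERR=-71408141/1048576
(2,2): OLD=2720133785/16777216 → NEW=255, ERR=-1558056295/16777216
(2,3): OLD=-5893740015/134217728 → NEW=0, ERR=-5893740015/134217728
(2,4): OLD=50919902305/1073741824 → NEW=0, ERR=50919902305/1073741824
Target (2,4): original=124, with diffused error = 50919902305/1073741824

Answer: 50919902305/1073741824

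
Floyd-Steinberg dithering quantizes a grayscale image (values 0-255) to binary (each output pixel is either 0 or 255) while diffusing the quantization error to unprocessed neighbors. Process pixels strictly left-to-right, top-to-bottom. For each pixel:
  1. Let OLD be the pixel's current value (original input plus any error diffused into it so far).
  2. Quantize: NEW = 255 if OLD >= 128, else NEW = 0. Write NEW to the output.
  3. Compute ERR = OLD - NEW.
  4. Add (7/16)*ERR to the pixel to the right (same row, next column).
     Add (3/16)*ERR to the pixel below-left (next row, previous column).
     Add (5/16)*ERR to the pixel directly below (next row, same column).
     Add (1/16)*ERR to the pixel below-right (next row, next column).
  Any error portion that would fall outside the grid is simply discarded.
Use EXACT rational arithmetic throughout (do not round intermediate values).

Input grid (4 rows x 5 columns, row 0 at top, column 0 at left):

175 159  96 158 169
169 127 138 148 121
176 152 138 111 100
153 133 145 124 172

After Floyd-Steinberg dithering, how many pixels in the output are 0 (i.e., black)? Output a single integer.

(0,0): OLD=175 → NEW=255, ERR=-80
(0,1): OLD=124 → NEW=0, ERR=124
(0,2): OLD=601/4 → NEW=255, ERR=-419/4
(0,3): OLD=7179/64 → NEW=0, ERR=7179/64
(0,4): OLD=223309/1024 → NEW=255, ERR=-37811/1024
(1,0): OLD=669/4 → NEW=255, ERR=-351/4
(1,1): OLD=3287/32 → NEW=0, ERR=3287/32
(1,2): OLD=183283/1024 → NEW=255, ERR=-77837/1024
(1,3): OLD=558399/4096 → NEW=255, ERR=-486081/4096
(1,4): OLD=4230525/65536 → NEW=0, ERR=4230525/65536
(2,0): OLD=85933/512 → NEW=255, ERR=-44627/512
(2,1): OLD=2068143/16384 → NEW=0, ERR=2068143/16384
(2,2): OLD=40275885/262144 → NEW=255, ERR=-26570835/262144
(2,3): OLD=154866007/4194304 → NEW=0, ERR=154866007/4194304
(2,4): OLD=8650969505/67108864 → NEW=255, ERR=-8461790815/67108864
(3,0): OLD=39172141/262144 → NEW=255, ERR=-27674579/262144
(3,1): OLD=213505145/2097152 → NEW=0, ERR=213505145/2097152
(3,2): OLD=11588233139/67108864 → NEW=255, ERR=-5524527181/67108864
(3,3): OLD=9334258783/134217728 → NEW=0, ERR=9334258783/134217728
(3,4): OLD=355044803011/2147483648 → NEW=255, ERR=-192563527229/2147483648
Output grid:
  Row 0: #.#.#  (2 black, running=2)
  Row 1: #.##.  (2 black, running=4)
  Row 2: #.#.#  (2 black, running=6)
  Row 3: #.#.#  (2 black, running=8)

Answer: 8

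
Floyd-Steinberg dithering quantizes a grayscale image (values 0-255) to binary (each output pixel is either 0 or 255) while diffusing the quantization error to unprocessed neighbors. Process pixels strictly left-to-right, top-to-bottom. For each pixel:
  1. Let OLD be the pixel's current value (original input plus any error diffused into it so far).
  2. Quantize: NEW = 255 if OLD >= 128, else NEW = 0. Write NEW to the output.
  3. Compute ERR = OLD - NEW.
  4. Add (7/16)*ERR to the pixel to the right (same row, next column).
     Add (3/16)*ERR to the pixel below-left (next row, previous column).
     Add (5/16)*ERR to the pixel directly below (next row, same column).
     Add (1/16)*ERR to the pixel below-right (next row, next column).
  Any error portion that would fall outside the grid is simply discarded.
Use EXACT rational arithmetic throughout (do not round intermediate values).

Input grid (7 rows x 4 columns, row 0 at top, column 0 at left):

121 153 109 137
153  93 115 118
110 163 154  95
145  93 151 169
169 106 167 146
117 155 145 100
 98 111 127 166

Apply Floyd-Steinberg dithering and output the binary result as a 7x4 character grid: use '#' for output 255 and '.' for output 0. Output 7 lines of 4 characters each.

Answer: .#.#
#.#.
.#.#
#.#.
#.##
.#..
.###

Derivation:
(0,0): OLD=121 → NEW=0, ERR=121
(0,1): OLD=3295/16 → NEW=255, ERR=-785/16
(0,2): OLD=22409/256 → NEW=0, ERR=22409/256
(0,3): OLD=718015/4096 → NEW=255, ERR=-326465/4096
(1,0): OLD=46493/256 → NEW=255, ERR=-18787/256
(1,1): OLD=142411/2048 → NEW=0, ERR=142411/2048
(1,2): OLD=10142759/65536 → NEW=255, ERR=-6568921/65536
(1,3): OLD=57369025/1048576 → NEW=0, ERR=57369025/1048576
(2,0): OLD=3280233/32768 → NEW=0, ERR=3280233/32768
(2,1): OLD=215110675/1048576 → NEW=255, ERR=-52276205/1048576
(2,2): OLD=242158207/2097152 → NEW=0, ERR=242158207/2097152
(2,3): OLD=5246263267/33554432 → NEW=255, ERR=-3310116893/33554432
(3,0): OLD=2800704985/16777216 → NEW=255, ERR=-1477485095/16777216
(3,1): OLD=17931281607/268435456 → NEW=0, ERR=17931281607/268435456
(3,2): OLD=836214771513/4294967296 → NEW=255, ERR=-259001888967/4294967296
(3,3): OLD=8178043542031/68719476736 → NEW=0, ERR=8178043542031/68719476736
(4,0): OLD=661444510245/4294967296 → NEW=255, ERR=-433772150235/4294967296
(4,1): OLD=2263560079855/34359738368 → NEW=0, ERR=2263560079855/34359738368
(4,2): OLD=223712670556687/1099511627776 → NEW=255, ERR=-56662794526193/1099511627776
(4,3): OLD=2759758600588313/17592186044416 → NEW=255, ERR=-1726248840737767/17592186044416
(5,0): OLD=53761224455061/549755813888 → NEW=0, ERR=53761224455061/549755813888
(5,1): OLD=3560581537993395/17592186044416 → NEW=255, ERR=-925425903332685/17592186044416
(5,2): OLD=805720718009167/8796093022208 → NEW=0, ERR=805720718009167/8796093022208
(5,3): OLD=29889738807086015/281474976710656 → NEW=0, ERR=29889738807086015/281474976710656
(6,0): OLD=33410065920455993/281474976710656 → NEW=0, ERR=33410065920455993/281474976710656
(6,1): OLD=764610883664573471/4503599627370496 → NEW=255, ERR=-383807021314903009/4503599627370496
(6,2): OLD=9725108763202955689/72057594037927936 → NEW=255, ERR=-8649577716468667991/72057594037927936
(6,3): OLD=175697255544457117343/1152921504606846976 → NEW=255, ERR=-118297728130288861537/1152921504606846976
Row 0: .#.#
Row 1: #.#.
Row 2: .#.#
Row 3: #.#.
Row 4: #.##
Row 5: .#..
Row 6: .###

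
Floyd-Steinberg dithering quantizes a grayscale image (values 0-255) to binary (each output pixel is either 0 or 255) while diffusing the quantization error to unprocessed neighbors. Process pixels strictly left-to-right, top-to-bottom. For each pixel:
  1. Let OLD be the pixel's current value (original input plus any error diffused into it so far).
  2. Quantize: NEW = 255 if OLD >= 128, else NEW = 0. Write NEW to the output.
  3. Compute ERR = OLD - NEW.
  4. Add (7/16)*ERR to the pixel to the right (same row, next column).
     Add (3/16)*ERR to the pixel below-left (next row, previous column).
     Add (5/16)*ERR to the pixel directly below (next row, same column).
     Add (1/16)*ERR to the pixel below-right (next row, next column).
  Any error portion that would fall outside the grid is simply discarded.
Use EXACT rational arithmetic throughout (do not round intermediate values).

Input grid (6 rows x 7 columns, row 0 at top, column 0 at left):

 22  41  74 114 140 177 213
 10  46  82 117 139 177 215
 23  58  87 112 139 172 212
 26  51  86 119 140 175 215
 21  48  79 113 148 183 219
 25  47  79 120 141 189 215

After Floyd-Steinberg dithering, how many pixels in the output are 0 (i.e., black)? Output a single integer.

Answer: 23

Derivation:
(0,0): OLD=22 → NEW=0, ERR=22
(0,1): OLD=405/8 → NEW=0, ERR=405/8
(0,2): OLD=12307/128 → NEW=0, ERR=12307/128
(0,3): OLD=319621/2048 → NEW=255, ERR=-202619/2048
(0,4): OLD=3169187/32768 → NEW=0, ERR=3169187/32768
(0,5): OLD=114983285/524288 → NEW=255, ERR=-18710155/524288
(0,6): OLD=1655802419/8388608 → NEW=255, ERR=-483292621/8388608
(1,0): OLD=3375/128 → NEW=0, ERR=3375/128
(1,1): OLD=94985/1024 → NEW=0, ERR=94985/1024
(1,2): OLD=4497149/32768 → NEW=255, ERR=-3858691/32768
(1,3): OLD=7694873/131072 → NEW=0, ERR=7694873/131072
(1,4): OLD=1527006987/8388608 → NEW=255, ERR=-612088053/8388608
(1,5): OLD=8668271547/67108864 → NEW=255, ERR=-8444488773/67108864
(1,6): OLD=150016466069/1073741824 → NEW=255, ERR=-123787699051/1073741824
(2,0): OLD=796787/16384 → NEW=0, ERR=796787/16384
(2,1): OLD=46049249/524288 → NEW=0, ERR=46049249/524288
(2,2): OLD=884429155/8388608 → NEW=0, ERR=884429155/8388608
(2,3): OLD=10430829963/67108864 → NEW=255, ERR=-6681930357/67108864
(2,4): OLD=28299693787/536870912 → NEW=0, ERR=28299693787/536870912
(2,5): OLD=2225863742889/17179869184 → NEW=255, ERR=-2155002899031/17179869184
(2,6): OLD=31124290928943/274877906944 → NEW=0, ERR=31124290928943/274877906944
(3,0): OLD=483737475/8388608 → NEW=0, ERR=483737475/8388608
(3,1): OLD=8488224391/67108864 → NEW=0, ERR=8488224391/67108864
(3,2): OLD=86492523301/536870912 → NEW=255, ERR=-50409559259/536870912
(3,3): OLD=135890158659/2147483648 → NEW=0, ERR=135890158659/2147483648
(3,4): OLD=42445123994499/274877906944 → NEW=255, ERR=-27648742276221/274877906944
(3,5): OLD=255789513796473/2199023255552 → NEW=0, ERR=255789513796473/2199023255552
(3,6): OLD=10324297861755943/35184372088832 → NEW=255, ERR=1352282979103783/35184372088832
(4,0): OLD=67362750477/1073741824 → NEW=0, ERR=67362750477/1073741824
(4,1): OLD=1734691966697/17179869184 → NEW=0, ERR=1734691966697/17179869184
(4,2): OLD=31227018185927/274877906944 → NEW=0, ERR=31227018185927/274877906944
(4,3): OLD=346891081714365/2199023255552 → NEW=255, ERR=-213859848451395/2199023255552
(4,4): OLD=1755419251397383/17592186044416 → NEW=0, ERR=1755419251397383/17592186044416
(4,5): OLD=148576682025336359/562949953421312 → NEW=255, ERR=5024443902901799/562949953421312
(4,6): OLD=2181412497968789569/9007199254740992 → NEW=255, ERR=-115423311990163391/9007199254740992
(5,0): OLD=17465043611851/274877906944 → NEW=0, ERR=17465043611851/274877906944
(5,1): OLD=289332383660249/2199023255552 → NEW=255, ERR=-271418546505511/2199023255552
(5,2): OLD=854588661649631/17592186044416 → NEW=0, ERR=854588661649631/17592186044416
(5,3): OLD=19234755408430907/140737488355328 → NEW=255, ERR=-16653304122177733/140737488355328
(5,4): OLD=1044914870226232905/9007199254740992 → NEW=0, ERR=1044914870226232905/9007199254740992
(5,5): OLD=17753317435448751993/72057594037927936 → NEW=255, ERR=-621369044222871687/72057594037927936
(5,6): OLD=239554736520876892663/1152921504606846976 → NEW=255, ERR=-54440247153869086217/1152921504606846976
Output grid:
  Row 0: ...#.##  (4 black, running=4)
  Row 1: ..#.###  (3 black, running=7)
  Row 2: ...#.#.  (5 black, running=12)
  Row 3: ..#.#.#  (4 black, running=16)
  Row 4: ...#.##  (4 black, running=20)
  Row 5: .#.#.##  (3 black, running=23)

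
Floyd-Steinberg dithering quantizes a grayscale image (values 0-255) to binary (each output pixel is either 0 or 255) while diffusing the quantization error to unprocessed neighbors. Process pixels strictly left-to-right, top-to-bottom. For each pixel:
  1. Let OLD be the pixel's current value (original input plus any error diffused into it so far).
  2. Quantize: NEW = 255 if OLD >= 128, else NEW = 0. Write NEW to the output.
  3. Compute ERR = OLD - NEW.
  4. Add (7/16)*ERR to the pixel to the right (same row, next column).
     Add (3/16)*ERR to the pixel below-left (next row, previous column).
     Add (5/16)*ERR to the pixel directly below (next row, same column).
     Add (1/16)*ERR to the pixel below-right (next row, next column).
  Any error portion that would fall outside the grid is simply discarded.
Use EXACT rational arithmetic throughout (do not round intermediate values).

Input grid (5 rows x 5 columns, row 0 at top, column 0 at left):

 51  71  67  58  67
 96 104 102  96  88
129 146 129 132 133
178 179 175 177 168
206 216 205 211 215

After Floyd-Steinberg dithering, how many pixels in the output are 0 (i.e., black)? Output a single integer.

(0,0): OLD=51 → NEW=0, ERR=51
(0,1): OLD=1493/16 → NEW=0, ERR=1493/16
(0,2): OLD=27603/256 → NEW=0, ERR=27603/256
(0,3): OLD=430789/4096 → NEW=0, ERR=430789/4096
(0,4): OLD=7406435/65536 → NEW=0, ERR=7406435/65536
(1,0): OLD=33135/256 → NEW=255, ERR=-32145/256
(1,1): OLD=208137/2048 → NEW=0, ERR=208137/2048
(1,2): OLD=13481405/65536 → NEW=255, ERR=-3230275/65536
(1,3): OLD=35450041/262144 → NEW=255, ERR=-31396679/262144
(1,4): OLD=325021195/4194304 → NEW=0, ERR=325021195/4194304
(2,0): OLD=3565683/32768 → NEW=0, ERR=3565683/32768
(2,1): OLD=218393633/1048576 → NEW=255, ERR=-48993247/1048576
(2,2): OLD=1292692131/16777216 → NEW=0, ERR=1292692131/16777216
(2,3): OLD=37508691769/268435456 → NEW=255, ERR=-30942349511/268435456
(2,4): OLD=426490786895/4294967296 → NEW=0, ERR=426490786895/4294967296
(3,0): OLD=3409873987/16777216 → NEW=255, ERR=-868316093/16777216
(3,1): OLD=21877990151/134217728 → NEW=255, ERR=-12347530489/134217728
(3,2): OLD=576799900669/4294967296 → NEW=255, ERR=-518416759811/4294967296
(3,3): OLD=958680456117/8589934592 → NEW=0, ERR=958680456117/8589934592
(3,4): OLD=33075260060713/137438953472 → NEW=255, ERR=-1971673074647/137438953472
(4,0): OLD=370606396301/2147483648 → NEW=255, ERR=-177001933939/2147483648
(4,1): OLD=8612235822349/68719476736 → NEW=0, ERR=8612235822349/68719476736
(4,2): OLD=260898589002083/1099511627776 → NEW=255, ERR=-19476876080797/1099511627776
(4,3): OLD=4009133770417933/17592186044416 → NEW=255, ERR=-476873670908147/17592186044416
(4,4): OLD=57880511102787547/281474976710656 → NEW=255, ERR=-13895607958429733/281474976710656
Output grid:
  Row 0: .....  (5 black, running=5)
  Row 1: #.##.  (2 black, running=7)
  Row 2: .#.#.  (3 black, running=10)
  Row 3: ###.#  (1 black, running=11)
  Row 4: #.###  (1 black, running=12)

Answer: 12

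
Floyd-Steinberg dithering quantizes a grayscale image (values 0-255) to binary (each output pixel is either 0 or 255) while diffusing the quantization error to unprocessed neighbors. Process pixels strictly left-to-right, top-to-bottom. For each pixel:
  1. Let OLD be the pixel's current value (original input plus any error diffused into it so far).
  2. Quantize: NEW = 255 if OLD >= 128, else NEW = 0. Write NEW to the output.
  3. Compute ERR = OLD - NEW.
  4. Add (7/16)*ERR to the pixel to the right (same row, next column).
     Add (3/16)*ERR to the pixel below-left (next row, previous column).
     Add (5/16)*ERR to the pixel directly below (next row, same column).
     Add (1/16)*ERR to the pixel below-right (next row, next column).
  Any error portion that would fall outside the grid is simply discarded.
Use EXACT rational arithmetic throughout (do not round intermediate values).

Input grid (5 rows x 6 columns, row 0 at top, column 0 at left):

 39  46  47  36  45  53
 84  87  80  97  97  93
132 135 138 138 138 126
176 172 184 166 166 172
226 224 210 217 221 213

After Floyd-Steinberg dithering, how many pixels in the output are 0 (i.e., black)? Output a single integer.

(0,0): OLD=39 → NEW=0, ERR=39
(0,1): OLD=1009/16 → NEW=0, ERR=1009/16
(0,2): OLD=19095/256 → NEW=0, ERR=19095/256
(0,3): OLD=281121/4096 → NEW=0, ERR=281121/4096
(0,4): OLD=4916967/65536 → NEW=0, ERR=4916967/65536
(0,5): OLD=89993297/1048576 → NEW=0, ERR=89993297/1048576
(1,0): OLD=27651/256 → NEW=0, ERR=27651/256
(1,1): OLD=348949/2048 → NEW=255, ERR=-173291/2048
(1,2): OLD=5446073/65536 → NEW=0, ERR=5446073/65536
(1,3): OLD=45490821/262144 → NEW=255, ERR=-21355899/262144
(1,4): OLD=1764729007/16777216 → NEW=0, ERR=1764729007/16777216
(1,5): OLD=45775807769/268435456 → NEW=255, ERR=-22675233511/268435456
(2,0): OLD=4911543/32768 → NEW=255, ERR=-3444297/32768
(2,1): OLD=89027917/1048576 → NEW=0, ERR=89027917/1048576
(2,2): OLD=3029141287/16777216 → NEW=255, ERR=-1249048793/16777216
(2,3): OLD=14077622703/134217728 → NEW=0, ERR=14077622703/134217728
(2,4): OLD=841076384141/4294967296 → NEW=255, ERR=-254140276339/4294967296
(2,5): OLD=5517424079275/68719476736 → NEW=0, ERR=5517424079275/68719476736
(3,0): OLD=2668786247/16777216 → NEW=255, ERR=-1609403833/16777216
(3,1): OLD=18258339259/134217728 → NEW=255, ERR=-15967181381/134217728
(3,2): OLD=143516605665/1073741824 → NEW=255, ERR=-130287559455/1073741824
(3,3): OLD=8929623785891/68719476736 → NEW=255, ERR=-8593842781789/68719476736
(3,4): OLD=62895411846467/549755813888 → NEW=0, ERR=62895411846467/549755813888
(3,5): OLD=2141362890544653/8796093022208 → NEW=255, ERR=-101640830118387/8796093022208
(4,0): OLD=373053606985/2147483648 → NEW=255, ERR=-174554723255/2147483648
(4,1): OLD=4209594773813/34359738368 → NEW=0, ERR=4209594773813/34359738368
(4,2): OLD=214183024428303/1099511627776 → NEW=255, ERR=-66192440654577/1099511627776
(4,3): OLD=2910607874709995/17592186044416 → NEW=255, ERR=-1575399566616085/17592186044416
(4,4): OLD=58431570049328795/281474976710656 → NEW=255, ERR=-13344549011888485/281474976710656
(4,5): OLD=881794795593145437/4503599627370496 → NEW=255, ERR=-266623109386331043/4503599627370496
Output grid:
  Row 0: ......  (6 black, running=6)
  Row 1: .#.#.#  (3 black, running=9)
  Row 2: #.#.#.  (3 black, running=12)
  Row 3: ####.#  (1 black, running=13)
  Row 4: #.####  (1 black, running=14)

Answer: 14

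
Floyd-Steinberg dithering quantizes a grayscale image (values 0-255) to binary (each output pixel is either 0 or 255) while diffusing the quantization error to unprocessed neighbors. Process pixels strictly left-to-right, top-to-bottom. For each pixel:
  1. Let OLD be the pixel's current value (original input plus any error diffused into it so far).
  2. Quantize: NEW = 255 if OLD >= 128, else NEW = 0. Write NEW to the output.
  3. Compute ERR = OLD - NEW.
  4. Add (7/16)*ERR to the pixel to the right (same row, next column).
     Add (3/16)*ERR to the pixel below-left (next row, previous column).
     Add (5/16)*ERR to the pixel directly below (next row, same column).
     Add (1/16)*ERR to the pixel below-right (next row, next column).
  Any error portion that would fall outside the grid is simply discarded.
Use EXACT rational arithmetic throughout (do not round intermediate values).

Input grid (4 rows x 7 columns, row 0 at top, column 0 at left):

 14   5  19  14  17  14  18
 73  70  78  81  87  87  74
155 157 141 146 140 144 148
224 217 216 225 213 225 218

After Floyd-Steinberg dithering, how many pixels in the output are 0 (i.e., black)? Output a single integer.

Answer: 14

Derivation:
(0,0): OLD=14 → NEW=0, ERR=14
(0,1): OLD=89/8 → NEW=0, ERR=89/8
(0,2): OLD=3055/128 → NEW=0, ERR=3055/128
(0,3): OLD=50057/2048 → NEW=0, ERR=50057/2048
(0,4): OLD=907455/32768 → NEW=0, ERR=907455/32768
(0,5): OLD=13692217/524288 → NEW=0, ERR=13692217/524288
(0,6): OLD=246840463/8388608 → NEW=0, ERR=246840463/8388608
(1,0): OLD=10171/128 → NEW=0, ERR=10171/128
(1,1): OLD=116317/1024 → NEW=0, ERR=116317/1024
(1,2): OLD=4601697/32768 → NEW=255, ERR=-3754143/32768
(1,3): OLD=5924333/131072 → NEW=0, ERR=5924333/131072
(1,4): OLD=1022177863/8388608 → NEW=0, ERR=1022177863/8388608
(1,5): OLD=10450197303/67108864 → NEW=255, ERR=-6662563017/67108864
(1,6): OLD=44445176153/1073741824 → NEW=0, ERR=44445176153/1073741824
(2,0): OLD=3295311/16384 → NEW=255, ERR=-882609/16384
(2,1): OLD=79908757/524288 → NEW=255, ERR=-53784683/524288
(2,2): OLD=636615807/8388608 → NEW=0, ERR=636615807/8388608
(2,3): OLD=14026679239/67108864 → NEW=255, ERR=-3086081081/67108864
(2,4): OLD=76326985879/536870912 → NEW=255, ERR=-60575096681/536870912
(2,5): OLD=1357019062525/17179869184 → NEW=0, ERR=1357019062525/17179869184
(2,6): OLD=52031061625275/274877906944 → NEW=255, ERR=-18062804645445/274877906944
(3,0): OLD=1576476703/8388608 → NEW=255, ERR=-562618337/8388608
(3,1): OLD=11171047795/67108864 → NEW=255, ERR=-5941712525/67108864
(3,2): OLD=99829097961/536870912 → NEW=255, ERR=-37072984599/536870912
(3,3): OLD=352199817343/2147483648 → NEW=255, ERR=-195408512897/2147483648
(3,4): OLD=41195122418719/274877906944 → NEW=255, ERR=-28898743852001/274877906944
(3,5): OLD=405313959799693/2199023255552 → NEW=255, ERR=-155436970366067/2199023255552
(3,6): OLD=6033320576988307/35184372088832 → NEW=255, ERR=-2938694305663853/35184372088832
Output grid:
  Row 0: .......  (7 black, running=7)
  Row 1: ..#..#.  (5 black, running=12)
  Row 2: ##.##.#  (2 black, running=14)
  Row 3: #######  (0 black, running=14)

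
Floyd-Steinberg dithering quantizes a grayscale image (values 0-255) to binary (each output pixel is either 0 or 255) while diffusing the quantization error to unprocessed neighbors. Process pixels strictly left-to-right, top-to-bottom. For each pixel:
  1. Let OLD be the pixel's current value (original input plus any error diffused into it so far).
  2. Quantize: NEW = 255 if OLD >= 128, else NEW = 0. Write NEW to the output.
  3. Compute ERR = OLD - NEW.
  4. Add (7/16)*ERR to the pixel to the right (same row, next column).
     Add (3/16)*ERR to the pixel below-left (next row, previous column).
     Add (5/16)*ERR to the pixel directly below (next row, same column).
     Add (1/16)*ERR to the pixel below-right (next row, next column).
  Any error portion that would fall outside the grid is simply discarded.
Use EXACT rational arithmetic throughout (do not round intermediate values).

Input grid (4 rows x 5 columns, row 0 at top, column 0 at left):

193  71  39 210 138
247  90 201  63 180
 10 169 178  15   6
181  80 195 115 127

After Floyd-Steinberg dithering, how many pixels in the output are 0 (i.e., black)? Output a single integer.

Answer: 9

Derivation:
(0,0): OLD=193 → NEW=255, ERR=-62
(0,1): OLD=351/8 → NEW=0, ERR=351/8
(0,2): OLD=7449/128 → NEW=0, ERR=7449/128
(0,3): OLD=482223/2048 → NEW=255, ERR=-40017/2048
(0,4): OLD=4241865/32768 → NEW=255, ERR=-4113975/32768
(1,0): OLD=30189/128 → NEW=255, ERR=-2451/128
(1,1): OLD=104827/1024 → NEW=0, ERR=104827/1024
(1,2): OLD=8619671/32768 → NEW=255, ERR=263831/32768
(1,3): OLD=5310155/131072 → NEW=0, ERR=5310155/131072
(1,4): OLD=329817857/2097152 → NEW=255, ERR=-204955903/2097152
(2,0): OLD=380281/16384 → NEW=0, ERR=380281/16384
(2,1): OLD=110864963/524288 → NEW=255, ERR=-22828477/524288
(2,2): OLD=1471872649/8388608 → NEW=255, ERR=-667222391/8388608
(2,3): OLD=-3349971317/134217728 → NEW=0, ERR=-3349971317/134217728
(2,4): OLD=-70713187571/2147483648 → NEW=0, ERR=-70713187571/2147483648
(3,0): OLD=1510697577/8388608 → NEW=255, ERR=-628397463/8388608
(3,1): OLD=1352697269/67108864 → NEW=0, ERR=1352697269/67108864
(3,2): OLD=368425277783/2147483648 → NEW=255, ERR=-179183052457/2147483648
(3,3): OLD=255767793119/4294967296 → NEW=0, ERR=255767793119/4294967296
(3,4): OLD=9703417139451/68719476736 → NEW=255, ERR=-7820049428229/68719476736
Output grid:
  Row 0: #..##  (2 black, running=2)
  Row 1: #.#.#  (2 black, running=4)
  Row 2: .##..  (3 black, running=7)
  Row 3: #.#.#  (2 black, running=9)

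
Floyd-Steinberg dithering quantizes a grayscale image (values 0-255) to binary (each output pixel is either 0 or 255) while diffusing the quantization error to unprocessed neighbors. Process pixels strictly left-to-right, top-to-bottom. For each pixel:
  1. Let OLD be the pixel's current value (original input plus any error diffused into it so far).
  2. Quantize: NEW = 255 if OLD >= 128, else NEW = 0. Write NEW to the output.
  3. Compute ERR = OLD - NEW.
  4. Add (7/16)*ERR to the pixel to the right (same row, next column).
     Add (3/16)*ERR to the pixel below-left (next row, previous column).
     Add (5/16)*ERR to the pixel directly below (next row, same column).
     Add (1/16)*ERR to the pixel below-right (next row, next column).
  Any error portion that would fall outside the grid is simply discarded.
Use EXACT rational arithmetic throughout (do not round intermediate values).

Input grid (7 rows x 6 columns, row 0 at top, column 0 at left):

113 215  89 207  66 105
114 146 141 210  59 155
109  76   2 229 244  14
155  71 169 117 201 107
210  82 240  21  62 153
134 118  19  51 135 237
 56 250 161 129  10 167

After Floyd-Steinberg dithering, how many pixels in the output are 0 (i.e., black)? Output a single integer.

Answer: 21

Derivation:
(0,0): OLD=113 → NEW=0, ERR=113
(0,1): OLD=4231/16 → NEW=255, ERR=151/16
(0,2): OLD=23841/256 → NEW=0, ERR=23841/256
(0,3): OLD=1014759/4096 → NEW=255, ERR=-29721/4096
(0,4): OLD=4117329/65536 → NEW=0, ERR=4117329/65536
(0,5): OLD=138921783/1048576 → NEW=255, ERR=-128465097/1048576
(1,0): OLD=38677/256 → NEW=255, ERR=-26603/256
(1,1): OLD=262163/2048 → NEW=255, ERR=-260077/2048
(1,2): OLD=7456271/65536 → NEW=0, ERR=7456271/65536
(1,3): OLD=72118115/262144 → NEW=255, ERR=5271395/262144
(1,4): OLD=1073837257/16777216 → NEW=0, ERR=1073837257/16777216
(1,5): OLD=39901184943/268435456 → NEW=255, ERR=-28549856337/268435456
(2,0): OLD=1727361/32768 → NEW=0, ERR=1727361/32768
(2,1): OLD=77820955/1048576 → NEW=0, ERR=77820955/1048576
(2,2): OLD=1104900113/16777216 → NEW=0, ERR=1104900113/16777216
(2,3): OLD=38011591881/134217728 → NEW=255, ERR=3786071241/134217728
(2,4): OLD=1106632337627/4294967296 → NEW=255, ERR=11415677147/4294967296
(2,5): OLD=-967103754835/68719476736 → NEW=0, ERR=-967103754835/68719476736
(3,0): OLD=3110309105/16777216 → NEW=255, ERR=-1167880975/16777216
(3,1): OLD=10654268061/134217728 → NEW=0, ERR=10654268061/134217728
(3,2): OLD=251509956711/1073741824 → NEW=255, ERR=-22294208409/1073741824
(3,3): OLD=8338813801589/68719476736 → NEW=0, ERR=8338813801589/68719476736
(3,4): OLD=139661972588373/549755813888 → NEW=255, ERR=-525759953067/549755813888
(3,5): OLD=900278690186203/8796093022208 → NEW=0, ERR=900278690186203/8796093022208
(4,0): OLD=436219131263/2147483648 → NEW=255, ERR=-111389198977/2147483648
(4,1): OLD=2606861582963/34359738368 → NEW=0, ERR=2606861582963/34359738368
(4,2): OLD=323716132788841/1099511627776 → NEW=255, ERR=43340667705961/1099511627776
(4,3): OLD=1313941855872365/17592186044416 → NEW=0, ERR=1313941855872365/17592186044416
(4,4): OLD=34101328429000509/281474976710656 → NEW=0, ERR=34101328429000509/281474976710656
(4,5): OLD=1071535443324511627/4503599627370496 → NEW=255, ERR=-76882461654964853/4503599627370496
(5,0): OLD=72576727891721/549755813888 → NEW=255, ERR=-67611004649719/549755813888
(5,1): OLD=1619412474660761/17592186044416 → NEW=0, ERR=1619412474660761/17592186044416
(5,2): OLD=12713851997349411/140737488355328 → NEW=0, ERR=12713851997349411/140737488355328
(5,3): OLD=626192053648303793/4503599627370496 → NEW=255, ERR=-522225851331172687/4503599627370496
(5,4): OLD=1113252780032566769/9007199254740992 → NEW=0, ERR=1113252780032566769/9007199254740992
(5,5): OLD=42270486927384176805/144115188075855872 → NEW=255, ERR=5521113968040929445/144115188075855872
(6,0): OLD=9803075375823979/281474976710656 → NEW=0, ERR=9803075375823979/281474976710656
(6,1): OLD=1365740710049693071/4503599627370496 → NEW=255, ERR=217322805070216591/4503599627370496
(6,2): OLD=3501160158673364087/18014398509481984 → NEW=255, ERR=-1092511461244541833/18014398509481984
(6,3): OLD=27396511004091693627/288230376151711744 → NEW=0, ERR=27396511004091693627/288230376151711744
(6,4): OLD=415717111341176942171/4611686018427387904 → NEW=0, ERR=415717111341176942171/4611686018427387904
(6,5): OLD=16685808478889441971613/73786976294838206464 → NEW=255, ERR=-2129870476294300676707/73786976294838206464
Output grid:
  Row 0: .#.#.#  (3 black, running=3)
  Row 1: ##.#.#  (2 black, running=5)
  Row 2: ...##.  (4 black, running=9)
  Row 3: #.#.#.  (3 black, running=12)
  Row 4: #.#..#  (3 black, running=15)
  Row 5: #..#.#  (3 black, running=18)
  Row 6: .##..#  (3 black, running=21)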